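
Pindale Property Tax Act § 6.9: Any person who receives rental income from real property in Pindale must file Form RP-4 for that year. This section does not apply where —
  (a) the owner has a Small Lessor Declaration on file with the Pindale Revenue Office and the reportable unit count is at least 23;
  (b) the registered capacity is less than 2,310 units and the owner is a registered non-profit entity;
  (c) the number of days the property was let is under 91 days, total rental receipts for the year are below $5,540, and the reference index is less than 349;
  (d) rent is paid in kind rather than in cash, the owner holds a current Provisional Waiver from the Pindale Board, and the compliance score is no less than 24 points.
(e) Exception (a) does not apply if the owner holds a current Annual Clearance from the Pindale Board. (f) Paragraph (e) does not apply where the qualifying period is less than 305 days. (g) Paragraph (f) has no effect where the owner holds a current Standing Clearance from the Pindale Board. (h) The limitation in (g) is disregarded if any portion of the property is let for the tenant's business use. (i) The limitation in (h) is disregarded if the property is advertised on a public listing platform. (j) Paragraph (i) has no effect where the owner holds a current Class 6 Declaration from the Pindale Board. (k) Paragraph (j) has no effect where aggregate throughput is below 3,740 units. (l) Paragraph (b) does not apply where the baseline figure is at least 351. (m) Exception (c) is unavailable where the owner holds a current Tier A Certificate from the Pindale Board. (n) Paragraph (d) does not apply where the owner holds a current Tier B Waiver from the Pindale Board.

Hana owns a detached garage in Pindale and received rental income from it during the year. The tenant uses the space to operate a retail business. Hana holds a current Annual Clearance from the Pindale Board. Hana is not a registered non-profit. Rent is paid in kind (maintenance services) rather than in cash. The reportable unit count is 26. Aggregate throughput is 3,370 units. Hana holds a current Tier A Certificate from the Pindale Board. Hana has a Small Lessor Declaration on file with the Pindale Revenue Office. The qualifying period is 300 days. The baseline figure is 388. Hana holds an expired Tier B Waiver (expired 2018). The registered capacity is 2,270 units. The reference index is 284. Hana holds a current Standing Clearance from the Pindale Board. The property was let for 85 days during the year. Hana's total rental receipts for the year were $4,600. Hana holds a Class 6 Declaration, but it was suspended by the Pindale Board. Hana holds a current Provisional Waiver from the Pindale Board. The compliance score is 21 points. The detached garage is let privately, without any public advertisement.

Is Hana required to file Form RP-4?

All of (a)'s requirements are met (a Small Lessor Declaration is on file; the reportable unit count is 26, meeting the 23 threshold). Considering the limiting provisions: (e) would limit (a) — a current Annual Clearance is held — but (f) sets (e) aside: (f) operates against (e): the qualifying period is 300 days, less than the 305 days limit. (g) is triggered (a current Standing Clearance is held), but is set aside by (h): (h) operates against (g): the space is let for business use. (i) does not operate here (the property is let privately without advertisement), so (h) stands. Exception (a) stands.
Exception (b) fails — Hana is not a registered non-profit.
Exception (c): the number of days the property was let is 85 days, under the 91 days limit; total rental receipts for the year are $4,600, below the $5,540 limit; the reference index is 284, less than the 349 limit — every condition holds. However, paragraph (m) must be considered: (m) operates against (c): a current Tier A Certificate is held. So (c) is unavailable.
Exception (d) requires that the compliance score is no less than 24 points; but the compliance score is 21 points, short of 24 points, so (d) is unavailable.

No — exception (a) applies; Hana is not required to file Form RP-4.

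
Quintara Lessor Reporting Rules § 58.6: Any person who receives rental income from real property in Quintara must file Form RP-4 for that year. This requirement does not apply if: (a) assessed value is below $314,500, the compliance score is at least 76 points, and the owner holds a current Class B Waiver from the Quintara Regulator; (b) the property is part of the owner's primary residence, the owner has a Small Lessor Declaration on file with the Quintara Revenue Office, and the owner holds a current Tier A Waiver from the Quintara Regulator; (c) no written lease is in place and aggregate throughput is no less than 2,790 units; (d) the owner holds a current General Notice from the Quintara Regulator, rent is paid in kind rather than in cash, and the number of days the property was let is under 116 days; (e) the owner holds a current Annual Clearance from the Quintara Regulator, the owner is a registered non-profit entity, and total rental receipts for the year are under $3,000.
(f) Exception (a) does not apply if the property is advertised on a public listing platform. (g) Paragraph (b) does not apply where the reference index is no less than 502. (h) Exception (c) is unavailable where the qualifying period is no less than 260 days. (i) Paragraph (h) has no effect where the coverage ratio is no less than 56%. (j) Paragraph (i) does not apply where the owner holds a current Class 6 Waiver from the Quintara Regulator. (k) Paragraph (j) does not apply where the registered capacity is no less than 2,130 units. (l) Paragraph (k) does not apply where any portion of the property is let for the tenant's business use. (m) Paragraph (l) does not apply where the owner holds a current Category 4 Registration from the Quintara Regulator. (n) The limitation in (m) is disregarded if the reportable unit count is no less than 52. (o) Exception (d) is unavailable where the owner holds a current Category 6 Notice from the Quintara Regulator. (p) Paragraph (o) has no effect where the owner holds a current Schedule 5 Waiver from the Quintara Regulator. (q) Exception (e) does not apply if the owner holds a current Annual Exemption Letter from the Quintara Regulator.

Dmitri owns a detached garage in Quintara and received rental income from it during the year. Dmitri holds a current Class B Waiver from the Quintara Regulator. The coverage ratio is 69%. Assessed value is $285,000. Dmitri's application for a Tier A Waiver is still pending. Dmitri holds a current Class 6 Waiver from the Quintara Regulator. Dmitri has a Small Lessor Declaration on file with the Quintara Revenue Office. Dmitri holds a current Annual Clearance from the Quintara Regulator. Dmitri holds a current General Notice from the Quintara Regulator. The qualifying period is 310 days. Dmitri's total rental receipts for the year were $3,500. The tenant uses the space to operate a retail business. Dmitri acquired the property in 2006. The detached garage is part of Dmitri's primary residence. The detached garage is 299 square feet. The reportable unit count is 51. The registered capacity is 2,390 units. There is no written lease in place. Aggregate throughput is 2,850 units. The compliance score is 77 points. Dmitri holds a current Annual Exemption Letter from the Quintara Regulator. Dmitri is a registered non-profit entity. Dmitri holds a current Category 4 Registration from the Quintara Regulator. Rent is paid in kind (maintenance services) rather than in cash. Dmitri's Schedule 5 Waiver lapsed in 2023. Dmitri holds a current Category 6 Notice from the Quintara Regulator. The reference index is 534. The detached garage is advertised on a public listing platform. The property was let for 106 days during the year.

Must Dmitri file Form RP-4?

All of (a)'s requirements are met (assessed value is $285,000, below the $314,500 limit; the compliance score is 77 points, meeting the 76 points threshold; a current Class B Waiver is held). But: (f) is triggered — the property is publicly advertised. (a) is therefore removed.
Exception (b) does not apply: no current Tier A Waiver is held.
Exception (c) is satisfied on its face — there is no written lease; aggregate throughput is 2,850 units, meeting the 2,790 units threshold. Applying paragraphs (h)–(n): (h) would limit (c) — the qualifying period is 310 days, meeting the 260 days threshold — but (i) sets (h) aside: (i) is engaged — the coverage ratio is 69%, meeting the 56% threshold. (j) is engaged (a current Class 6 Waiver is held), but yields to (k): (k) operates against (j): the registered capacity is 2,390 units, meeting the 2,130 units threshold. (l) is engaged (the space is let for business use), but is set aside by (m): (m) operates against (l): a current Category 4 Registration is held. (n), which would lift (m), is not triggered — the reportable unit count is 51, short of 52. So (c) applies.
Exception (d): a current General Notice is held; rent is paid in kind; the number of days the property was let is 106 days, under the 116 days limit — every condition holds. Turning to paragraphs (o)–(p): (o) is engaged — a current Category 6 Notice is held. (p), which would lift (o), is inapplicable — no current Schedule 5 Waiver is held. So (d) is unavailable.
Exception (e) does not apply: total rental receipts for the year are $3,500, not under $3,000.

No — exception (c) applies; Dmitri is not required to file Form RP-4.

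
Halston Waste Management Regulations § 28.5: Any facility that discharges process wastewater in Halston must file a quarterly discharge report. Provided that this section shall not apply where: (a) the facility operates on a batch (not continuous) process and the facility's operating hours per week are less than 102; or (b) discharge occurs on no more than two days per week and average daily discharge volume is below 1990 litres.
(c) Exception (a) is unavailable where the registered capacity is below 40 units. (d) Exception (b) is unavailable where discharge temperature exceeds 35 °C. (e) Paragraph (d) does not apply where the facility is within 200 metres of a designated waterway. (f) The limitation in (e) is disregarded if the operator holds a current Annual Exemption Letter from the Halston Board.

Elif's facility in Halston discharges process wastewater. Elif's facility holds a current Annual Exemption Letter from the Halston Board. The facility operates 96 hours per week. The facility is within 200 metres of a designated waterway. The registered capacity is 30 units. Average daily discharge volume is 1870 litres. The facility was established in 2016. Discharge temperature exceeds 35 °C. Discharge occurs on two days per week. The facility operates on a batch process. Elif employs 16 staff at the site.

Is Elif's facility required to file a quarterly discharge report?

Yes — Elif's facility must file a quarterly discharge report.

Exception (a)'s conditions are all satisfied: the facility operates on a batch process; the facility's operating hours per week are 96, less than the 102 limit. But applying paragraph (c): (c) operates against (a): the registered capacity is 30 units, below the 40 units limit. (a) is therefore removed.
All of (b)'s requirements are met (discharge occurs on no more than two days per week; average daily discharge volume is 1870 litres, below the 1990 litres limit). However, paragraphs (d)–(f) must be considered: (d) operates against (b): discharge temperature exceeds 35 °C. (e) would limit (d) — the facility is within 200 m of a designated waterway — but (f) sets (e) aside: (f) operates against (e): a current Annual Exemption Letter is held. (b) is therefore removed.
No exception displaces § 28.5.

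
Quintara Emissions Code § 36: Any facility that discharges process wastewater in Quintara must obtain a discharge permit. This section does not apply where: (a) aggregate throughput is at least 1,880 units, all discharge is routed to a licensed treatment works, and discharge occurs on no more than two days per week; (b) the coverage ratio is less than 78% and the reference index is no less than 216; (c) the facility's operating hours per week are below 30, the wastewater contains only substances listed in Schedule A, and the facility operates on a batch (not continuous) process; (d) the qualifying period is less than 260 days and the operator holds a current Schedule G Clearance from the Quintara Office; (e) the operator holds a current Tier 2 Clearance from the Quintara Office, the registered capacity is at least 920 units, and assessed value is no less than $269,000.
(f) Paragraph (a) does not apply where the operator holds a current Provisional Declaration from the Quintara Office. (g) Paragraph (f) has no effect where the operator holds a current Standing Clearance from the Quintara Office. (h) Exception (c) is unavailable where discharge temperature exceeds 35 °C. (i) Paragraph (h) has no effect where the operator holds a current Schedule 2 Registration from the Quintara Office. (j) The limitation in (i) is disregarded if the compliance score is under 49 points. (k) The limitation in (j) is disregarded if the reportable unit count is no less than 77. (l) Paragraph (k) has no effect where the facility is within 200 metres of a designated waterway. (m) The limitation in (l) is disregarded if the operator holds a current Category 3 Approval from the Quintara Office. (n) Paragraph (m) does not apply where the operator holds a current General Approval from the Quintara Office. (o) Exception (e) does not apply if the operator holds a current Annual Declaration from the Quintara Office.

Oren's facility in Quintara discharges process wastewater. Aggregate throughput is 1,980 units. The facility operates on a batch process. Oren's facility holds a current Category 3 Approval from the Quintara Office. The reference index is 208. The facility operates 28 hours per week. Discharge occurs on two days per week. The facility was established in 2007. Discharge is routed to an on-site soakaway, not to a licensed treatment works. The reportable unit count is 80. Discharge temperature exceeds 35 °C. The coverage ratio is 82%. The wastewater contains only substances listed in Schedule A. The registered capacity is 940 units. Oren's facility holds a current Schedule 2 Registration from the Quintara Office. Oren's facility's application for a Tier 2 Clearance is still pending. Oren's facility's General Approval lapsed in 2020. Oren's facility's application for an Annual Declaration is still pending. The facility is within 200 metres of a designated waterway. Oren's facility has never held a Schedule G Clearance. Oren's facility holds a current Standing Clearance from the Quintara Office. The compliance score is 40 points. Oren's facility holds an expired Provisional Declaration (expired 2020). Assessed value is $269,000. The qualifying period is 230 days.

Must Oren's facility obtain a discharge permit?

Exception (a) requires that all discharge is routed to a licensed treatment works; but discharge is not routed to a licensed treatment works, so (a) is unavailable.
Exception (b) requires that the coverage ratio is less than 78%; but the coverage ratio is 82%, not less than 78%, so (b) is unavailable.
Exception (c) is satisfied on its face — the facility's operating hours per week are 28, below the 30 limit; the wastewater is Schedule-A-only; the facility operates on a batch process. Under paragraphs (h)–(n): (h) is triggered (discharge temperature exceeds 35 °C), but is set aside by (i): (i) operates against (h): a current Schedule 2 Registration is held. (j) would limit (i) — the compliance score is 40 points, under the 49 points limit — but (k) sets (j) aside: (k) applies — the reportable unit count is 80, meeting the 77 threshold. (l) would limit (k) — the facility is within 200 m of a designated waterway — but (m) sets (l) aside: (m) operates — a current Category 3 Approval is held. (n), which would lift (m), is not triggered — no current General Approval is held. So (c) applies.
Exception (d) requires that the operator holds a current Schedule G Clearance from the Quintara Office; but there is no Schedule G Clearance in force, so (d) is unavailable.
Exception (e) fails — no current Tier 2 Clearance is held.

No — exception (c) applies; Oren's facility is not required to obtain a discharge permit.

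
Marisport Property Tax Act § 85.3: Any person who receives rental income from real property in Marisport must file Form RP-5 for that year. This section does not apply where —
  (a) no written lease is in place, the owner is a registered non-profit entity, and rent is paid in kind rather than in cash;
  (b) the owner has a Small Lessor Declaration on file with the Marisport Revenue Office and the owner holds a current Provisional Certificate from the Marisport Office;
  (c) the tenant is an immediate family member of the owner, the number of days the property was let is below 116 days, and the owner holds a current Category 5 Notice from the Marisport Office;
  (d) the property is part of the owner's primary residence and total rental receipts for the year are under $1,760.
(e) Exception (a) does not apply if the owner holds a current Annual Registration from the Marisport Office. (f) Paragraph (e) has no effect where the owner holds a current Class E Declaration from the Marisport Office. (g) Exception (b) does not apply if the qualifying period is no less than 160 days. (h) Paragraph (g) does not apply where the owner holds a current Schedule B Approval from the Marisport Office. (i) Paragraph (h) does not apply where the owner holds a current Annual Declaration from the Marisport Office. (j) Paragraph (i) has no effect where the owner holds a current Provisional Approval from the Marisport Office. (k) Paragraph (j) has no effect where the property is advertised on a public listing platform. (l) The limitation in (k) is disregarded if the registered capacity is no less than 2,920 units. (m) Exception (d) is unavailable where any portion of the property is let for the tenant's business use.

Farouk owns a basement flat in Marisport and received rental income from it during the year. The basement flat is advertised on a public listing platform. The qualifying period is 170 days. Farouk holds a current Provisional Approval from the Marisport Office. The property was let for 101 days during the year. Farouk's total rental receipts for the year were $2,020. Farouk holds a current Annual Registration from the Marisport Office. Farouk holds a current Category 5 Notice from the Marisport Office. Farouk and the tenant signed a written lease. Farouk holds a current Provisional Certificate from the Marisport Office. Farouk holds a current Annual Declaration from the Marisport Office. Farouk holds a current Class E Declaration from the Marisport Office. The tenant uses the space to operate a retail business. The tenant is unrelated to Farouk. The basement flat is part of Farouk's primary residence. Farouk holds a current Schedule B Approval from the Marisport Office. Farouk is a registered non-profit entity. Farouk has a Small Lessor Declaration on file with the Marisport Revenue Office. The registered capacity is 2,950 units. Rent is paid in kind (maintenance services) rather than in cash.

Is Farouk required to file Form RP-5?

No — exception (b) applies; Farouk is not required to file Form RP-5.

Exception (a) does not apply: a written lease is in place.
Exception (b)'s conditions are all satisfied: a Small Lessor Declaration is on file; a current Provisional Certificate is held. Considering the limiting provisions: (g) operates (the qualifying period is 170 days, meeting the 160 days threshold), but yields to (h): (h) operates against (g): a current Schedule B Approval is held. (i) would limit (h) — a current Annual Declaration is held — but (j) sets (i) aside: (j) applies — a current Provisional Approval is held. (k) applies (the property is publicly advertised), but is itself disapplied by (l): (l) operates — the registered capacity is 2,950 units, meeting the 2,920 units threshold. So (b) applies.
Exception (c) requires that the tenant is an immediate family member of the owner; but the tenant is unrelated to the owner, so (c) is unavailable.
Exception (d) does not apply: total rental receipts for the year are $2,020, not under $1,760.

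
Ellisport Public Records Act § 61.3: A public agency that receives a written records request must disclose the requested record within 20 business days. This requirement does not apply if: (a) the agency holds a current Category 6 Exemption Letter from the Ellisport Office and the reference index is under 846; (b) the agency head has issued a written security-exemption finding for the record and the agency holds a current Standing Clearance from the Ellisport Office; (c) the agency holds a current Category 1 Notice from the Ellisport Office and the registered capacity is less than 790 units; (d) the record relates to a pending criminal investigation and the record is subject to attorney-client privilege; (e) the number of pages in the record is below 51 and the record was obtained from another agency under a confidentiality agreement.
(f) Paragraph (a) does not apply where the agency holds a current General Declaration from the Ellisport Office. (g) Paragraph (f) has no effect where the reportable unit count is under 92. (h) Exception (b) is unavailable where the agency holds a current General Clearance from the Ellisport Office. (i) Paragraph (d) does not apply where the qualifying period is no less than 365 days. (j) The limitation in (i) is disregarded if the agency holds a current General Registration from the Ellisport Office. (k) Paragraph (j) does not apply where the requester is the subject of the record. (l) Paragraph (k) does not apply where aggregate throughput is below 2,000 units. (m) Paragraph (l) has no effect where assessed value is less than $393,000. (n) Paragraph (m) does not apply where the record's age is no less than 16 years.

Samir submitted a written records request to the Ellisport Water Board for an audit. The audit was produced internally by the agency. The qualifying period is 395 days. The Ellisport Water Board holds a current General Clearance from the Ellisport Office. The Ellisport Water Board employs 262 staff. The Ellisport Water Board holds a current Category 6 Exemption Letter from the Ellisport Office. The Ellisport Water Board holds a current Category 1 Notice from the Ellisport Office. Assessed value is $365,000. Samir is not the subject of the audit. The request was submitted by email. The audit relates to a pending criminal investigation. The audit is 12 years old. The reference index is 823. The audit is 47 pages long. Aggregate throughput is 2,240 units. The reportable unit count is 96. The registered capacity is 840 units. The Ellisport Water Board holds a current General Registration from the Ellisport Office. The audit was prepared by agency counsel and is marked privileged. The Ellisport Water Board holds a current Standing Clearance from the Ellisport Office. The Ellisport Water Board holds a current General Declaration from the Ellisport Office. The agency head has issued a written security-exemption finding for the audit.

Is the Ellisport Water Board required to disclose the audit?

No — exception (d) applies; the Ellisport Water Board is not required to disclose the audit.

Exception (a): a current Category 6 Exemption Letter is held; the reference index is 823, under the 846 limit — every condition holds. However, paragraphs (f)–(g) must be considered: (f) operates against (a): a current General Declaration is held. (g), which would lift (f), is not triggered — the reportable unit count is 96, not under 92. So (a) is unavailable.
Exception (b)'s conditions are all satisfied: a written security-exemption finding has been issued; a current Standing Clearance is held. But: (h) operates against (b): a current General Clearance is held. (b) is therefore removed.
Exception (c) fails — the registered capacity is 840 units, not less than 790 units.
Exception (d): the audit relates to a pending investigation; the audit is privileged — every condition holds. Under paragraphs (i)–(n): (i) applies (the qualifying period is 395 days, meeting the 365 days threshold), but is displaced by (j): (j) is triggered — a current General Registration is held. (k), which would lift (j), does not operate here — Samir is not the subject of the audit. Exception (d) stands.
Exception (e) fails — the audit was produced internally.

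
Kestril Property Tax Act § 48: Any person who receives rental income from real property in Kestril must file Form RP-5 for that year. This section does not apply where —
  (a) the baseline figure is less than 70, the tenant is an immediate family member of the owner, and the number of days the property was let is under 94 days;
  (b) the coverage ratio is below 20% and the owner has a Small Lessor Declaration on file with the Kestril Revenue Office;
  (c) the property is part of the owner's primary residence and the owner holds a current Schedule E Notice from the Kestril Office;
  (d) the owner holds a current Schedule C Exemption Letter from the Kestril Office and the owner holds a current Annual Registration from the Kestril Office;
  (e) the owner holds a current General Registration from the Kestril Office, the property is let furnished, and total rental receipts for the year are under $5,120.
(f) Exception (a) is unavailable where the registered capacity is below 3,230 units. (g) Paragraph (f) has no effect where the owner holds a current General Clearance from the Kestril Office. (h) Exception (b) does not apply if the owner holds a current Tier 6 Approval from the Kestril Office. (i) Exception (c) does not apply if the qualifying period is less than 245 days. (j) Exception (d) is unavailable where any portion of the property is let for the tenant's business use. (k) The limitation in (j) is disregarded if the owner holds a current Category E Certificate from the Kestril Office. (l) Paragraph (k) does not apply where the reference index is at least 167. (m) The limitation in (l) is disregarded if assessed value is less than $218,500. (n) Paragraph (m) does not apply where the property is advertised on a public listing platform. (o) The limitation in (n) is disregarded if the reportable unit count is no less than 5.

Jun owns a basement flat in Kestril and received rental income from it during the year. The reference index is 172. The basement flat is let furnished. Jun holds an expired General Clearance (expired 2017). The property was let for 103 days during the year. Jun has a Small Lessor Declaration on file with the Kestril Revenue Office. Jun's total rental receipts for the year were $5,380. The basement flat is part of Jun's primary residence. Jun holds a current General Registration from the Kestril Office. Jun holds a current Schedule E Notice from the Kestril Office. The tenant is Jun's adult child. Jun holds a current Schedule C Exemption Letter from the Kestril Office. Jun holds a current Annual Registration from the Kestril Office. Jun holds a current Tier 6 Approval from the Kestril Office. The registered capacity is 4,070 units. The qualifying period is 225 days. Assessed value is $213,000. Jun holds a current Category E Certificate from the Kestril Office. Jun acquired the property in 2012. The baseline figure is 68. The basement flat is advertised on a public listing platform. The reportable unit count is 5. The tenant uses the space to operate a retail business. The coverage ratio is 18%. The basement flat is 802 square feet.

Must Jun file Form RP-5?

Exception (a) requires that the number of days the property was let is under 94 days; but the number of days the property was let is 103 days, not under 94 days, so (a) is unavailable.
All of (b)'s requirements are met (the coverage ratio is 18%, below the 20% limit; a Small Lessor Declaration is on file). Turning to paragraph (h): (h) applies — a current Tier 6 Approval is held. So (b) is unavailable.
Exception (c)'s conditions are all satisfied: the basement flat is part of the primary residence; a current Schedule E Notice is held. But: (i) applies — the qualifying period is 225 days, less than the 245 days limit. So (c) is unavailable.
Exception (d)'s conditions are all satisfied: a current Schedule C Exemption Letter is held; a current Annual Registration is held. Under paragraphs (j)–(o): (j) operates (the space is let for business use), but is itself disapplied by (k): (k) operates against (j): a current Category E Certificate is held. (l) would limit (k) — the reference index is 172, meeting the 167 threshold — but (m) sets (l) aside: (m) is engaged — assessed value is $213,000, less than the $218,500 limit. (n) applies (the property is publicly advertised), but yields to (o): (o) is engaged — the reportable unit count is 5, meeting the 5 threshold. Exception (d) stands.
Exception (e) requires that total rental receipts for the year are under $5,120; but total rental receipts for the year are $5,380, not under $5,120, so (e) is unavailable.

No — exception (d) applies; Jun is not required to file Form RP-5.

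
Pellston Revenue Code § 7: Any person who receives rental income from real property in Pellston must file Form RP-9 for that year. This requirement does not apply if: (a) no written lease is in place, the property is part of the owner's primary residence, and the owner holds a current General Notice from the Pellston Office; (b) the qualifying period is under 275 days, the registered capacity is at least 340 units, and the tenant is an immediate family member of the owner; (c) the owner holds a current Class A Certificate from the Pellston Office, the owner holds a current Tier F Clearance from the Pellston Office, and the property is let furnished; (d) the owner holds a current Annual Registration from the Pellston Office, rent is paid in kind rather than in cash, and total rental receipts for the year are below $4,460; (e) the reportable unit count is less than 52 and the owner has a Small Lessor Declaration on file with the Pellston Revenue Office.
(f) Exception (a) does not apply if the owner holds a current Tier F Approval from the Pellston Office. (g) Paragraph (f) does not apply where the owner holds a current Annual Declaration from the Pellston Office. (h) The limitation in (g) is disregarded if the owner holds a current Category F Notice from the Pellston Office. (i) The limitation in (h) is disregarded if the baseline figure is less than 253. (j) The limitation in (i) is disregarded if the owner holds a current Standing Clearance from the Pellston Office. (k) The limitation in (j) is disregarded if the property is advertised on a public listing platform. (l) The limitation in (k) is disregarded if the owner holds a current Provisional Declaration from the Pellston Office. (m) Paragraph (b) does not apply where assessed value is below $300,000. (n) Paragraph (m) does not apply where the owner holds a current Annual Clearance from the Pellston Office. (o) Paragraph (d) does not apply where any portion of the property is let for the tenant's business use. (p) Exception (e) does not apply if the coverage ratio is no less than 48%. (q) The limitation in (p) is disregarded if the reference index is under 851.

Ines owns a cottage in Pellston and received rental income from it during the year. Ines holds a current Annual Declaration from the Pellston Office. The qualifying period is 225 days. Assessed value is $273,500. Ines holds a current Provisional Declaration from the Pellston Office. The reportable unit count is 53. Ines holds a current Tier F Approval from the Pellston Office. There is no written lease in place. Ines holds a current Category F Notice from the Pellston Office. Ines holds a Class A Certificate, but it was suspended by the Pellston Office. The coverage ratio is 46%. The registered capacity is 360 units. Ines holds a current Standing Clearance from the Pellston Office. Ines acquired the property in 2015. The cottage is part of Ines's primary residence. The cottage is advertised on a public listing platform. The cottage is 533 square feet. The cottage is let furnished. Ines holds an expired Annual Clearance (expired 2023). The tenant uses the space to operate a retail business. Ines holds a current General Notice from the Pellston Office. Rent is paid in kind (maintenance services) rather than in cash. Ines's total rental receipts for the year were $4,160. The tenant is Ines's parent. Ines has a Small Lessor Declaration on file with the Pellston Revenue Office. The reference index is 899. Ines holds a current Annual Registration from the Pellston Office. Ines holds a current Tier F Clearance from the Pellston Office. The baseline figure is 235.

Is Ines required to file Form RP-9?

Yes — Ines must file Form RP-9.

Exception (a)'s conditions are all satisfied: there is no written lease; the cottage is part of the primary residence; a current General Notice is held. Turning to paragraphs (f)–(l): (f) is engaged — a current Tier F Approval is held. (g) is triggered (a current Annual Declaration is held), but is overridden by (h): (h) operates against (g): a current Category F Notice is held. (i) is triggered (the baseline figure is 235, less than the 253 limit), but is displaced by (j): (j) operates against (i): a current Standing Clearance is held. (k) applies (the property is publicly advertised), but is overridden by (l): (l) operates — a current Provisional Declaration is held. (a) is therefore removed.
Exception (b): the qualifying period is 225 days, under the 275 days limit; the registered capacity is 360 units, meeting the 340 units threshold; the tenant is an immediate family member — every condition holds. However, paragraphs (m)–(n) must be considered: (m) operates against (b): assessed value is $273,500, below the $300,000 limit. (n) does not operate here (the Annual Clearance is not current), so (m) stands. So (b) is unavailable.
Exception (c) does not apply: there is no Class A Certificate in force.
All of (d)'s requirements are met (a current Annual Registration is held; rent is paid in kind; total rental receipts for the year are $4,160, below the $4,460 limit). Turning to paragraph (o): (o) operates — the space is let for business use. Exception (d) does not apply.
Exception (e) requires that the reportable unit count is less than 52; but the reportable unit count is 53, not less than 52, so (e) is unavailable.
Every exception is unavailable, so the rule governs.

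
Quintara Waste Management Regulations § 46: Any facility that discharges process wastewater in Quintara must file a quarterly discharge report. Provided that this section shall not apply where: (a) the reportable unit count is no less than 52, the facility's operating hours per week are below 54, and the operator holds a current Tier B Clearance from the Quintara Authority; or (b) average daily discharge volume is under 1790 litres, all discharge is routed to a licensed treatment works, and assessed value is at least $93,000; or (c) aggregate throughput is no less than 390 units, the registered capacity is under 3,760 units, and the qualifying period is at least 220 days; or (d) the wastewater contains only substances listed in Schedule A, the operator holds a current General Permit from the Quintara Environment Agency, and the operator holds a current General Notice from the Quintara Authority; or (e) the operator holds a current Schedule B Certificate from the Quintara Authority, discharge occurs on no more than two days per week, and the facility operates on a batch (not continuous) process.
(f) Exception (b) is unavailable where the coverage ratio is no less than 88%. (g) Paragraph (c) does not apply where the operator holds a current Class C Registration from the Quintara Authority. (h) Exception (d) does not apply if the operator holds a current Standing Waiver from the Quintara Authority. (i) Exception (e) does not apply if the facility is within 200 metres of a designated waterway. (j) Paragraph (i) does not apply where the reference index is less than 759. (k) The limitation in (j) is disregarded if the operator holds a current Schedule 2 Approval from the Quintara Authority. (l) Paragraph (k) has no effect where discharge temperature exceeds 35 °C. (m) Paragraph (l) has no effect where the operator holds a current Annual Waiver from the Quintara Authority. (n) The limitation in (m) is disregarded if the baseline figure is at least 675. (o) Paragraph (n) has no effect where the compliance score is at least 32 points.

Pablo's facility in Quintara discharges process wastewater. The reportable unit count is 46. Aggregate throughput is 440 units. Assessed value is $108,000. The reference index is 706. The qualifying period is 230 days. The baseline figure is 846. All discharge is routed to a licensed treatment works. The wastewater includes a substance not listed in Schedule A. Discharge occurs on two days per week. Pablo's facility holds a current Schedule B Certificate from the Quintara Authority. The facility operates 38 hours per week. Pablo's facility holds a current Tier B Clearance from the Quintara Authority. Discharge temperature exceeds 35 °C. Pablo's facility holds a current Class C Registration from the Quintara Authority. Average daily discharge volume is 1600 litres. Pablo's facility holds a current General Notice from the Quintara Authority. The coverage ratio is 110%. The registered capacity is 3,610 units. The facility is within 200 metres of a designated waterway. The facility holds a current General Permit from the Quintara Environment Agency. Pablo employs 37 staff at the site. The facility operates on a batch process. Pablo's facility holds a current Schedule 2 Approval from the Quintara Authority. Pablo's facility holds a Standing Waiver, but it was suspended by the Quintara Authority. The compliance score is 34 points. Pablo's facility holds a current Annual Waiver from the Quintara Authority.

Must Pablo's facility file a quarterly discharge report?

Exception (a) requires that the reportable unit count is no less than 52; but the reportable unit count is 46, short of 52, so (a) is unavailable.
Exception (b)'s conditions are all satisfied: average daily discharge volume is 1600 litres, under the 1790 litres limit; discharge is routed to a licensed treatment works; assessed value is $108,000, meeting the $93,000 threshold. However, paragraph (f) must be considered: (f) operates — the coverage ratio is 110%, meeting the 88% threshold. Exception (b) does not apply.
All of (c)'s requirements are met (aggregate throughput is 440 units, meeting the 390 units threshold; the registered capacity is 3,610 units, under the 3,760 units limit; the qualifying period is 230 days, meeting the 220 days threshold). However, paragraph (g) must be considered: (g) operates against (c): a current Class C Registration is held. Exception (c) does not apply.
Exception (d) requires that the wastewater contains only substances listed in Schedule A; but the wastewater includes a non-Schedule-A substance, so (d) is unavailable.
All of (e)'s requirements are met (a current Schedule B Certificate is held; discharge occurs on no more than two days per week; the facility operates on a batch process). However, paragraphs (i)–(o) must be considered: (i) applies — the facility is within 200 m of a designated waterway. (j) would limit (i) — the reference index is 706, less than the 759 limit — but (k) sets (j) aside: (k) operates against (j): a current Schedule 2 Approval is held. (l) would limit (k) — discharge temperature exceeds 35 °C — but (m) sets (l) aside: (m) operates — a current Annual Waiver is held. (n) would limit (m) — the baseline figure is 846, meeting the 675 threshold — but (o) sets (n) aside: (o) is engaged — the compliance score is 34 points, meeting the 32 points threshold. So (e) is unavailable.
No exception applies. The general rule governs.

Yes — Pablo's facility must file a quarterly discharge report.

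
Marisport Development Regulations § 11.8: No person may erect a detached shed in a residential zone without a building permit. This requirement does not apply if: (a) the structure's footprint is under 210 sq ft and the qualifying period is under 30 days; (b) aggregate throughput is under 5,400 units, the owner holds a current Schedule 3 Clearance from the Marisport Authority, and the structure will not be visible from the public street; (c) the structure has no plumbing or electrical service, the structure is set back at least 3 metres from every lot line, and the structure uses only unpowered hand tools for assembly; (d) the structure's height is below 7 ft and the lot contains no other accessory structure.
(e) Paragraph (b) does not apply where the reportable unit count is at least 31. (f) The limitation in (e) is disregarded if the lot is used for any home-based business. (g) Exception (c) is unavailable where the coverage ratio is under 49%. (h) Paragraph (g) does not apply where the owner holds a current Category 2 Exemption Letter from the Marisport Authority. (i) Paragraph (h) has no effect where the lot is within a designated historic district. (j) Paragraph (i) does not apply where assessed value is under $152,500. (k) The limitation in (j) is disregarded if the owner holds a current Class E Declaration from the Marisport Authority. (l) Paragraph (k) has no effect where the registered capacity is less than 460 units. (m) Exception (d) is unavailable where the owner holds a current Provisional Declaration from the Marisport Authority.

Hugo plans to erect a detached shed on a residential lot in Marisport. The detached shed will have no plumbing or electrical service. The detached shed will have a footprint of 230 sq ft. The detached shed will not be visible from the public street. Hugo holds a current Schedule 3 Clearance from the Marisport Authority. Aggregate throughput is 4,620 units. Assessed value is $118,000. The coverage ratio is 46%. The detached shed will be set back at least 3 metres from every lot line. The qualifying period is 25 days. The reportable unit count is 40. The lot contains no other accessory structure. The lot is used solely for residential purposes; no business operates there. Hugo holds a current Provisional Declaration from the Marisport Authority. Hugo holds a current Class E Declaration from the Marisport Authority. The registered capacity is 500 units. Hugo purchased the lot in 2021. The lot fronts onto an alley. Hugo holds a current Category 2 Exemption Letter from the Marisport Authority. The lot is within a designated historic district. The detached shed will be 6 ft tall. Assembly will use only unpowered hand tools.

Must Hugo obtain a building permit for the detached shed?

Yes — Hugo must obtain a building permit.

Exception (a) requires that the structure's footprint is under 210 sq ft; but the structure's footprint is 230 sq ft, not under 210 sq ft, so (a) is unavailable.
All of (b)'s requirements are met (aggregate throughput is 4,620 units, under the 5,400 units limit; a current Schedule 3 Clearance is held; the structure will not be visible from the street). Turning to paragraphs (e)–(f): (e) operates against (b): the reportable unit count is 40, meeting the 31 threshold. (f), which would lift (e), is inapplicable — the lot is solely residential. So (b) is unavailable.
All of (c)'s requirements are met (there is no plumbing or electrical service; the setback is at least 3 m on every side; assembly uses only hand tools). But applying paragraphs (g)–(l): (g) operates against (c): the coverage ratio is 46%, under the 49% limit. (h) operates (a current Category 2 Exemption Letter is held), but yields to (i): (i) operates against (h): the lot is in a historic district. (j) is triggered (assessed value is $118,000, under the $152,500 limit), but yields to (k): (k) operates against (j): a current Class E Declaration is held. (l) is not engaged (the registered capacity is 500 units, not less than 460 units), so (k) stands. Exception (c) does not apply.
All of (d)'s requirements are met (the structure's height is 6 ft, below the 7 ft limit; the lot has no other accessory structure). But: (m) applies — a current Provisional Declaration is held. So (d) is unavailable.
Every exception is unavailable, so the rule governs.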